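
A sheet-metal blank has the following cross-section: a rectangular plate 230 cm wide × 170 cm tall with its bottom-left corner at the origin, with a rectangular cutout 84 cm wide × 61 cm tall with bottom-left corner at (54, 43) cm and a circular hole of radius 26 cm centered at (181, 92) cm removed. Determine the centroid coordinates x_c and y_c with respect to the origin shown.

plate: A = 230 × 170 = 39100.00, centroid at (115.00, 85.00).
hole 1: A = −(84 × 61) = -5124.00, centroid at (96.00, 73.50).
hole 2: A = −π·26² = -2123.72, centroid at (181.00, 92.00).
ΣA = 31852.28 cm²
ΣAx_c = (39100.00)(115.00) + (-5124.00)(96.00) + (-2123.72)(181.00) = 3620203.29 cm³
ΣAy_c = (39100.00)(85.00) + (-5124.00)(73.50) + (-2123.72)(92.00) = 2751504.07 cm³
x_c = 3620203.29 / 31852.28 = 113.66 cm
y_c = 2751504.07 / 31852.28 = 86.38 cm

x_c = 113.66 cm, y_c = 86.38 cm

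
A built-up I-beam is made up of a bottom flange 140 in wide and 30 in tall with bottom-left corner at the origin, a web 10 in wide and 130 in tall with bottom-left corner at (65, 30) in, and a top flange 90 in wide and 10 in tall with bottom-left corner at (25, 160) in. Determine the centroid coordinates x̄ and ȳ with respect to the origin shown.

bottom flange: A = 140 × 30 = 4200.00, centroid at (70.00, 15.00).
web: A = 10 × 130 = 1300.00, centroid at (70.00, 95.00).
top flange: A = 90 × 10 = 900.00, centroid at (70.00, 165.00).
ΣA = 6400.00 in², ΣAx̄ = 448000.00 in³, ΣAȳ = 335000.00 in³.
x̄ = 448000.00/6400.00 = 70.00 in; ȳ = 335000.00/6400.00 = 52.34 in.

x̄ = 70.00 in, ȳ = 52.34 in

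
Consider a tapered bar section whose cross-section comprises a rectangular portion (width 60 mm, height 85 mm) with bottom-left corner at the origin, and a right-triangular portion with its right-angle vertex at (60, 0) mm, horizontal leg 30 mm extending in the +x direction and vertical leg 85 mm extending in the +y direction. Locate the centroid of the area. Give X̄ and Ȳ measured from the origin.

Part | A | x̄ᵢ | ȳᵢ | A·x̄ᵢ | A·ȳᵢ
rectangular portion | 5100.00 | 30.00 | 42.50 | 153000.00 | 216750.00
triangular portion | 1275.00 | 70.00 | 28.33 | 89250.00 | 36125.00
Σ | 6375.00 |  |  | 242250.00 | 252875.00
X̄ = 242250.00 / 6375.00 = 38.00 mm
Ȳ = 252875.00 / 6375.00 = 39.67 mm

X̄ = 38.00 mm, Ȳ = 39.67 mm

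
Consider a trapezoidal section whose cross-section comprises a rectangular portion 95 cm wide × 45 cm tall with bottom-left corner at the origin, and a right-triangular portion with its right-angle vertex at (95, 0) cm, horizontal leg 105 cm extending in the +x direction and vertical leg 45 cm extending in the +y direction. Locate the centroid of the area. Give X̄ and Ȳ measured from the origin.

X̄ = 76.86 cm, Ȳ = 19.83 cm

rectangular portion: A = 95 × 45 = 4275.00, centroid at (47.50, 22.50).
triangular portion: A = ½·105·45 = 2362.50, centroid at (130.00, 15.00).
ΣA = 6637.50 cm², ΣAX̄ = 510187.50 cm³, ΣAȲ = 131625.00 cm³.
X̄ = 510187.50/6637.50 = 76.86 cm; Ȳ = 131625.00/6637.50 = 19.83 cm.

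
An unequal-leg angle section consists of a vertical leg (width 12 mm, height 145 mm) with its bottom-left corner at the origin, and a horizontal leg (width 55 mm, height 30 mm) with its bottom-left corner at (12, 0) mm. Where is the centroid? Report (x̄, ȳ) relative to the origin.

x̄ = 22.31 mm, ȳ = 44.51 mm

vertical leg: A = 12 × 145 = 1740.00, centroid at (6.00, 72.50).
horizontal leg: A = 55 × 30 = 1650.00, centroid at (39.50, 15.00).
ΣA = 3390.00 mm²
ΣAx̄ = (1740.00)(6.00) + (1650.00)(39.50) = 75615.00 mm³
ΣAȳ = (1740.00)(72.50) + (1650.00)(15.00) = 150900.00 mm³
x̄ = 75615.00 / 3390.00 = 22.31 mm
ȳ = 150900.00 / 3390.00 = 44.51 mm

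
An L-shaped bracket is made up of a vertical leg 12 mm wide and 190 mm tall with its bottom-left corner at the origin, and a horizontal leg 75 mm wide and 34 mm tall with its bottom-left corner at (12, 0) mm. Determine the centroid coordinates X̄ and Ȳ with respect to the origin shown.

vertical leg: A = 12 × 190 = 2280.00, centroid at (6.00, 95.00).
horizontal leg: A = 75 × 34 = 2550.00, centroid at (49.50, 17.00).
ΣA = 4830.00 mm²
ΣAX̄ = (2280.00)(6.00) + (2550.00)(49.50) = 139905.00 mm³
ΣAȲ = (2280.00)(95.00) + (2550.00)(17.00) = 259950.00 mm³
X̄ = 139905.00 / 4830.00 = 28.97 mm
Ȳ = 259950.00 / 4830.00 = 53.82 mm

X̄ = 28.97 mm, Ȳ = 53.82 mm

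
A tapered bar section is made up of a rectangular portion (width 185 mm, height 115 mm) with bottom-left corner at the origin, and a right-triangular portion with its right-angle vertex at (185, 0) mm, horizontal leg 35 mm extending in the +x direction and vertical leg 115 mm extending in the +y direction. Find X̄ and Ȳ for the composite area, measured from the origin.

X̄ = 101.50 mm, Ȳ = 55.84 mm

rectangular portion: A = 185 × 115 = 21275.00, centroid at (92.50, 57.50).
triangular portion: A = ½·35·115 = 2012.50, centroid at (196.67, 38.33).
ΣA = 23287.50 mm², ΣAX̄ = 2363729.17 mm³, ΣAȲ = 1300458.33 mm³.
X̄ = 2363729.17/23287.50 = 101.50 mm; Ȳ = 1300458.33/23287.50 = 55.84 mm.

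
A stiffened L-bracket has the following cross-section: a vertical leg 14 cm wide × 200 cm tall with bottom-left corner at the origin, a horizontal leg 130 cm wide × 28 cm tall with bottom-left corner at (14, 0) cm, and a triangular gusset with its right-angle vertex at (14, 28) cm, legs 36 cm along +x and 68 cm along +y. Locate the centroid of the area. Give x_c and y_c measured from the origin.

vertical leg: A = 14 × 200 = 2800.00, centroid at (7.00, 100.00).
horizontal leg: A = 130 × 28 = 3640.00, centroid at (79.00, 14.00).
gusset: A = ½·36·68 = 1224.00, centroid at (26.00, 50.67).
ΣA = 7664.00 cm²
ΣAx_c = (2800.00)(7.00) + (3640.00)(79.00) + (1224.00)(26.00) = 338984.00 cm³
ΣAy_c = (2800.00)(100.00) + (3640.00)(14.00) + (1224.00)(50.67) = 392976.00 cm³
x_c = 338984.00 / 7664.00 = 44.23 cm
y_c = 392976.00 / 7664.00 = 51.28 cm

x_c = 44.23 cm, y_c = 51.28 cm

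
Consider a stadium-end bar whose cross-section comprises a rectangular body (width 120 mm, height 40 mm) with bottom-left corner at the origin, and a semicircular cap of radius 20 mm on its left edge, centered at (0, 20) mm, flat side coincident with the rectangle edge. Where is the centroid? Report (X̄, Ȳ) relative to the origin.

X̄ = 52.07 mm, Ȳ = 20.00 mm

rectangular body: A = 120 × 40 = 4800.00, centroid at (60.00, 20.00).
semicircular end: A = ½π·20² = 628.32, centroid at (-8.49, 20.00).
ΣA = 5428.32 mm², ΣAX̄ = 282666.67 mm³, ΣAȲ = 108566.37 mm³.
X̄ = 282666.67/5428.32 = 52.07 mm; Ȳ = 108566.37/5428.32 = 20.00 mm.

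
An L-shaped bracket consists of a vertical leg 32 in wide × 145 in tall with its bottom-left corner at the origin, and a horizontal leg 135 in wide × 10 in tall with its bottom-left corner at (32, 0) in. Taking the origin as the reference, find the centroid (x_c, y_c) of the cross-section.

Part | A | x̄ᵢ | ȳᵢ | A·x̄ᵢ | A·ȳᵢ
vertical leg | 4640.00 | 16.00 | 72.50 | 74240.00 | 336400.00
horizontal leg | 1350.00 | 99.50 | 5.00 | 134325.00 | 6750.00
Σ | 5990.00 |  |  | 208565.00 | 343150.00
x_c = 208565.00 / 5990.00 = 34.82 in
y_c = 343150.00 / 5990.00 = 57.29 in

x_c = 34.82 in, y_c = 57.29 in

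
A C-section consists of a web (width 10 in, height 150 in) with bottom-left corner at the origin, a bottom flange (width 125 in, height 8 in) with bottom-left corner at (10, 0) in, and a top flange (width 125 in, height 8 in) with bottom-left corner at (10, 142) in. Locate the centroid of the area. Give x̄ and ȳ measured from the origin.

web: A = 10 × 150 = 1500.00, centroid at (5.00, 75.00).
bottom flange: A = 125 × 8 = 1000.00, centroid at (72.50, 4.00).
top flange: A = 125 × 8 = 1000.00, centroid at (72.50, 146.00).
ΣA = 3500.00 in²
ΣAx̄ = (1500.00)(5.00) + (1000.00)(72.50) + (1000.00)(72.50) = 152500.00 in³
ΣAȳ = (1500.00)(75.00) + (1000.00)(4.00) + (1000.00)(146.00) = 262500.00 in³
x̄ = 152500.00 / 3500.00 = 43.57 in
ȳ = 262500.00 / 3500.00 = 75.00 in

x̄ = 43.57 in, ȳ = 75.00 in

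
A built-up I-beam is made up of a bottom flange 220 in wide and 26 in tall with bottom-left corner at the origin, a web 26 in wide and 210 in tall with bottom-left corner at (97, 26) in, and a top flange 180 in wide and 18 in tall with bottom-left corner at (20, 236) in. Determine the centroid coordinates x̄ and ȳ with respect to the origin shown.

x̄ = 110.00 in, ȳ = 109.81 in

bottom flange: A = 220 × 26 = 5720.00, centroid at (110.00, 13.00).
web: A = 26 × 210 = 5460.00, centroid at (110.00, 131.00).
top flange: A = 180 × 18 = 3240.00, centroid at (110.00, 245.00).
ΣA = 14420.00 in²
ΣAx̄ = (5720.00)(110.00) + (5460.00)(110.00) + (3240.00)(110.00) = 1586200.00 in³
ΣAȳ = (5720.00)(13.00) + (5460.00)(131.00) + (3240.00)(245.00) = 1583420.00 in³
x̄ = 1586200.00 / 14420.00 = 110.00 in
ȳ = 1583420.00 / 14420.00 = 109.81 in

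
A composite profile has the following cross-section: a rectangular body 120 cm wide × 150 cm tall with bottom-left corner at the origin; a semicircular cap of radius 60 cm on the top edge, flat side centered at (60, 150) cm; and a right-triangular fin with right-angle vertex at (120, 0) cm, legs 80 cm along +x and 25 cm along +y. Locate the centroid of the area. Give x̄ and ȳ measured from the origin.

x̄ = 63.52 cm, ȳ = 95.34 cm

rectangular body: A = 120 × 150 = 18000.00, centroid at (60.00, 75.00).
semicircular top: A = ½π·60² = 5654.87, centroid at (60.00, 175.46).
triangular fin: A = ½·80·25 = 1000.00, centroid at (146.67, 8.33).
ΣA = 24654.87 cm²
ΣAx̄ = (18000.00)(60.00) + (5654.87)(60.00) + (1000.00)(146.67) = 1565958.67 cm³
ΣAȳ = (18000.00)(75.00) + (5654.87)(175.46) + (1000.00)(8.33) = 2350563.35 cm³
x̄ = 1565958.67 / 24654.87 = 63.52 cm
ȳ = 2350563.35 / 24654.87 = 95.34 cm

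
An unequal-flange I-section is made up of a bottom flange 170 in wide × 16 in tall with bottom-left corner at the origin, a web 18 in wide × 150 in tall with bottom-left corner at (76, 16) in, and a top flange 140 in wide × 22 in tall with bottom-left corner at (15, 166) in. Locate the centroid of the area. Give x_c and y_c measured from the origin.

bottom flange: A = 170 × 16 = 2720.00, centroid at (85.00, 8.00).
web: A = 18 × 150 = 2700.00, centroid at (85.00, 91.00).
top flange: A = 140 × 22 = 3080.00, centroid at (85.00, 177.00).
ΣA = 8500.00 in², ΣAx_c = 722500.00 in³, ΣAy_c = 812620.00 in³.
x_c = 722500.00/8500.00 = 85.00 in; y_c = 812620.00/8500.00 = 95.60 in.

x_c = 85.00 in, y_c = 95.60 in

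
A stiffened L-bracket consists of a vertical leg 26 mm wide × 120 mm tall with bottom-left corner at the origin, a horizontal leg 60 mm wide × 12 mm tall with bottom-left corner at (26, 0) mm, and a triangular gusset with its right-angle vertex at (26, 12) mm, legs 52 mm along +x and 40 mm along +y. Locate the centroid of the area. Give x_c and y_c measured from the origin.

vertical leg: A = 26 × 120 = 3120.00, centroid at (13.00, 60.00).
horizontal leg: A = 60 × 12 = 720.00, centroid at (56.00, 6.00).
gusset: A = ½·52·40 = 1040.00, centroid at (43.33, 25.33).
ΣA = 4880.00 mm², ΣAx_c = 125946.67 mm³, ΣAy_c = 217866.67 mm³.
x_c = 125946.67/4880.00 = 25.81 mm; y_c = 217866.67/4880.00 = 44.64 mm.

x_c = 25.81 mm, y_c = 44.64 mm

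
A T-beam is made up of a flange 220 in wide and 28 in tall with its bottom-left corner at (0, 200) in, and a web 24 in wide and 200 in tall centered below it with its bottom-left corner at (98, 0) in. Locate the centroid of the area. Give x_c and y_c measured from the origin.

x_c = 110.00 in, y_c = 164.07 in

Part | A | x̄ᵢ | ȳᵢ | A·x̄ᵢ | A·ȳᵢ
web | 4800.00 | 110.00 | 100.00 | 528000.00 | 480000.00
flange | 6160.00 | 110.00 | 214.00 | 677600.00 | 1318240.00
Σ | 10960.00 |  |  | 1205600.00 | 1798240.00
x_c = 1205600.00 / 10960.00 = 110.00 in
y_c = 1798240.00 / 10960.00 = 164.07 in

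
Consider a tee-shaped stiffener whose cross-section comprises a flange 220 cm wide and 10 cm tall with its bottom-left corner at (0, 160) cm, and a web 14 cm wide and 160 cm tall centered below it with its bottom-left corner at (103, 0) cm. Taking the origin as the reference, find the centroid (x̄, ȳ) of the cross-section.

web: A = 14 × 160 = 2240.00, centroid at (110.00, 80.00).
flange: A = 220 × 10 = 2200.00, centroid at (110.00, 165.00).
ΣA = 4440.00 cm²
ΣAx̄ = (2240.00)(110.00) + (2200.00)(110.00) = 488400.00 cm³
ΣAȳ = (2240.00)(80.00) + (2200.00)(165.00) = 542200.00 cm³
x̄ = 488400.00 / 4440.00 = 110.00 cm
ȳ = 542200.00 / 4440.00 = 122.12 cm

x̄ = 110.00 cm, ȳ = 122.12 cm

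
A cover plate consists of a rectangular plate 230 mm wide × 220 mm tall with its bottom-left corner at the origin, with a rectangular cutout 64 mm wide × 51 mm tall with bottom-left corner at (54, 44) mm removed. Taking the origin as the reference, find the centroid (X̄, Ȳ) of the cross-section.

plate: A = 230 × 220 = 50600.00, centroid at (115.00, 110.00).
hole: A = −(64 × 51) = -3264.00, centroid at (86.00, 69.50).
ΣA = 47336.00 mm²
ΣAX̄ = (50600.00)(115.00) + (-3264.00)(86.00) = 5538296.00 mm³
ΣAȲ = (50600.00)(110.00) + (-3264.00)(69.50) = 5339152.00 mm³
X̄ = 5538296.00 / 47336.00 = 117.00 mm
Ȳ = 5339152.00 / 47336.00 = 112.79 mm

X̄ = 117.00 mm, Ȳ = 112.79 mm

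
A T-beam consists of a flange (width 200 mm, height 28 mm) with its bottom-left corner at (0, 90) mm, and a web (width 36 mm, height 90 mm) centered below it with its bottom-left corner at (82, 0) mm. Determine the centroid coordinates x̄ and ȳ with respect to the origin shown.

x̄ = 100.00 mm, ȳ = 82.38 mm

web: A = 36 × 90 = 3240.00, centroid at (100.00, 45.00).
flange: A = 200 × 28 = 5600.00, centroid at (100.00, 104.00).
ΣA = 8840.00 mm², ΣAx̄ = 884000.00 mm³, ΣAȳ = 728200.00 mm³.
x̄ = 884000.00/8840.00 = 100.00 mm; ȳ = 728200.00/8840.00 = 82.38 mm.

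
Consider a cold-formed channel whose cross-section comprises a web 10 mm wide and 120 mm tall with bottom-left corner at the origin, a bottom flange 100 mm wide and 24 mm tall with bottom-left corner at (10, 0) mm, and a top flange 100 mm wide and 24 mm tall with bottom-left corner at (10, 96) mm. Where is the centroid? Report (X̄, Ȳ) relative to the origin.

X̄ = 49.00 mm, Ȳ = 60.00 mm

web: A = 10 × 120 = 1200.00, centroid at (5.00, 60.00).
bottom flange: A = 100 × 24 = 2400.00, centroid at (60.00, 12.00).
top flange: A = 100 × 24 = 2400.00, centroid at (60.00, 108.00).
ΣA = 6000.00 mm², ΣAX̄ = 294000.00 mm³, ΣAȲ = 360000.00 mm³.
X̄ = 294000.00/6000.00 = 49.00 mm; Ȳ = 360000.00/6000.00 = 60.00 mm.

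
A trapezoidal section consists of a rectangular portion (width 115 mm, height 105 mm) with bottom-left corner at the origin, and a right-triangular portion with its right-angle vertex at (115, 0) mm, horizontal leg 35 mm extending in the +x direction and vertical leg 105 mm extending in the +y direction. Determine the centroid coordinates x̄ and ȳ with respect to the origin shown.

Part | A | x̄ᵢ | ȳᵢ | A·x̄ᵢ | A·ȳᵢ
rectangular portion | 12075.00 | 57.50 | 52.50 | 694312.50 | 633937.50
triangular portion | 1837.50 | 126.67 | 35.00 | 232750.00 | 64312.50
Σ | 13912.50 |  |  | 927062.50 | 698250.00
x̄ = 927062.50 / 13912.50 = 66.64 mm
ȳ = 698250.00 / 13912.50 = 50.19 mm

x̄ = 66.64 mm, ȳ = 50.19 mm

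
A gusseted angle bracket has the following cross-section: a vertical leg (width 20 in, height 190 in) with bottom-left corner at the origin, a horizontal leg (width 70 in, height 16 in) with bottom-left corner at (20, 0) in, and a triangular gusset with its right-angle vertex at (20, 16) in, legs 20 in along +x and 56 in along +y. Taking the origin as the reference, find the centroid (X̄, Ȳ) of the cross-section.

Part | A | x̄ᵢ | ȳᵢ | A·x̄ᵢ | A·ȳᵢ
vertical leg | 3800.00 | 10.00 | 95.00 | 38000.00 | 361000.00
horizontal leg | 1120.00 | 55.00 | 8.00 | 61600.00 | 8960.00
gusset | 560.00 | 26.67 | 34.67 | 14933.33 | 19413.33
Σ | 5480.00 |  |  | 114533.33 | 389373.33
X̄ = 114533.33 / 5480.00 = 20.90 in
Ȳ = 389373.33 / 5480.00 = 71.05 in

X̄ = 20.90 in, Ȳ = 71.05 in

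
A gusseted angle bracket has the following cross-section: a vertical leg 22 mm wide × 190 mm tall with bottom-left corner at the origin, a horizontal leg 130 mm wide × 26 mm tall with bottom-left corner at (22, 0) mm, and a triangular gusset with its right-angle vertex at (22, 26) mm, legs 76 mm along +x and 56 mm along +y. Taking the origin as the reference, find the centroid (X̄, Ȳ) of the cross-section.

Part | A | x̄ᵢ | ȳᵢ | A·x̄ᵢ | A·ȳᵢ
vertical leg | 4180.00 | 11.00 | 95.00 | 45980.00 | 397100.00
horizontal leg | 3380.00 | 87.00 | 13.00 | 294060.00 | 43940.00
gusset | 2128.00 | 47.33 | 44.67 | 100725.33 | 95050.67
Σ | 9688.00 |  |  | 440765.33 | 536090.67
X̄ = 440765.33 / 9688.00 = 45.50 mm
Ȳ = 536090.67 / 9688.00 = 55.34 mm

X̄ = 45.50 mm, Ȳ = 55.34 mm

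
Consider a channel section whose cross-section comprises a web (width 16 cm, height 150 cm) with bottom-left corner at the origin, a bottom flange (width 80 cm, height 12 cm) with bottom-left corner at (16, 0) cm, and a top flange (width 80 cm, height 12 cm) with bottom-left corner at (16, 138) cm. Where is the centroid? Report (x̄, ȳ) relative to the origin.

x̄ = 29.33 cm, ȳ = 75.00 cm

web: A = 16 × 150 = 2400.00, centroid at (8.00, 75.00).
bottom flange: A = 80 × 12 = 960.00, centroid at (56.00, 6.00).
top flange: A = 80 × 12 = 960.00, centroid at (56.00, 144.00).
ΣA = 4320.00 cm²
ΣAx̄ = (2400.00)(8.00) + (960.00)(56.00) + (960.00)(56.00) = 126720.00 cm³
ΣAȳ = (2400.00)(75.00) + (960.00)(6.00) + (960.00)(144.00) = 324000.00 cm³
x̄ = 126720.00 / 4320.00 = 29.33 cm
ȳ = 324000.00 / 4320.00 = 75.00 cm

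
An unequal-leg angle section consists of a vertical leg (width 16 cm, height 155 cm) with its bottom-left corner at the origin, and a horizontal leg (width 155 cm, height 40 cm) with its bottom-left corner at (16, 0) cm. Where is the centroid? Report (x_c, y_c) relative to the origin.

Part | A | x̄ᵢ | ȳᵢ | A·x̄ᵢ | A·ȳᵢ
vertical leg | 2480.00 | 8.00 | 77.50 | 19840.00 | 192200.00
horizontal leg | 6200.00 | 93.50 | 20.00 | 579700.00 | 124000.00
Σ | 8680.00 |  |  | 599540.00 | 316200.00
x_c = 599540.00 / 8680.00 = 69.07 cm
y_c = 316200.00 / 8680.00 = 36.43 cm

x_c = 69.07 cm, y_c = 36.43 cm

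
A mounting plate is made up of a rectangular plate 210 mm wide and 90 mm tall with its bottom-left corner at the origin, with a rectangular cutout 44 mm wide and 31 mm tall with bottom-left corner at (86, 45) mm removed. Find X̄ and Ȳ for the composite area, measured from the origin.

X̄ = 104.77 mm, Ȳ = 43.79 mm

plate: A = 210 × 90 = 18900.00, centroid at (105.00, 45.00).
hole: A = −(44 × 31) = -1364.00, centroid at (108.00, 60.50).
ΣA = 17536.00 mm²
ΣAX̄ = (18900.00)(105.00) + (-1364.00)(108.00) = 1837188.00 mm³
ΣAȲ = (18900.00)(45.00) + (-1364.00)(60.50) = 767978.00 mm³
X̄ = 1837188.00 / 17536.00 = 104.77 mm
Ȳ = 767978.00 / 17536.00 = 43.79 mm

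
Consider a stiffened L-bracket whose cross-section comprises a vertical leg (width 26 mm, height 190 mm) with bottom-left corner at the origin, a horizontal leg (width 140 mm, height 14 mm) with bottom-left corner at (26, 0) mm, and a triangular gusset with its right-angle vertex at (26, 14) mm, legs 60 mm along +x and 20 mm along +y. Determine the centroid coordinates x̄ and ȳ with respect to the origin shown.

x̄ = 37.33 mm, ȳ = 66.06 mm

vertical leg: A = 26 × 190 = 4940.00, centroid at (13.00, 95.00).
horizontal leg: A = 140 × 14 = 1960.00, centroid at (96.00, 7.00).
gusset: A = ½·60·20 = 600.00, centroid at (46.00, 20.67).
ΣA = 7500.00 mm², ΣAx̄ = 279980.00 mm³, ΣAȳ = 495420.00 mm³.
x̄ = 279980.00/7500.00 = 37.33 mm; ȳ = 495420.00/7500.00 = 66.06 mm.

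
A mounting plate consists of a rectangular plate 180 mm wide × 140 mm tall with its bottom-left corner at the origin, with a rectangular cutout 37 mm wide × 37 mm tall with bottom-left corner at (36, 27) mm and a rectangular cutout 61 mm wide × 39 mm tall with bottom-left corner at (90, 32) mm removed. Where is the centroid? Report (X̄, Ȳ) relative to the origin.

plate: A = 180 × 140 = 25200.00, centroid at (90.00, 70.00).
hole 1: A = −(37 × 37) = -1369.00, centroid at (54.50, 45.50).
hole 2: A = −(61 × 39) = -2379.00, centroid at (120.50, 51.50).
ΣA = 21452.00 mm², ΣAX̄ = 1906720.00 mm³, ΣAȲ = 1579192.00 mm³.
X̄ = 1906720.00/21452.00 = 88.88 mm; Ȳ = 1579192.00/21452.00 = 73.62 mm.

X̄ = 88.88 mm, Ȳ = 73.62 mm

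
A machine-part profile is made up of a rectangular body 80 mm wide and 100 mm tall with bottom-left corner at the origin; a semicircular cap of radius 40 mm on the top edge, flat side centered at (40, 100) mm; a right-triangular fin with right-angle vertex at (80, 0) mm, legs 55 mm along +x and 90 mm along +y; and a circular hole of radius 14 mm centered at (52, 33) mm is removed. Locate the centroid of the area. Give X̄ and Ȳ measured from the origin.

X̄ = 51.07 mm, Ȳ = 60.45 mm

rectangular body: A = 80 × 100 = 8000.00, centroid at (40.00, 50.00).
semicircular top: A = ½π·40² = 2513.27, centroid at (40.00, 116.98).
triangular fin: A = ½·55·90 = 2475.00, centroid at (98.33, 30.00).
hole: A = −π·14² = -615.75, centroid at (52.00, 33.00).
ΣA = 12372.52 mm², ΣAX̄ = 631886.85 mm³, ΣAȲ = 747924.26 mm³.
X̄ = 631886.85/12372.52 = 51.07 mm; Ȳ = 747924.26/12372.52 = 60.45 mm.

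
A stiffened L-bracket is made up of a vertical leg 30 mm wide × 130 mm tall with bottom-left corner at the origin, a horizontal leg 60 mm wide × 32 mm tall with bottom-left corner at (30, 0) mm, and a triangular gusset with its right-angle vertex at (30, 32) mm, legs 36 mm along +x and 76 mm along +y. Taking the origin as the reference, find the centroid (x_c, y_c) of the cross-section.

Part | A | x̄ᵢ | ȳᵢ | A·x̄ᵢ | A·ȳᵢ
vertical leg | 3900.00 | 15.00 | 65.00 | 58500.00 | 253500.00
horizontal leg | 1920.00 | 60.00 | 16.00 | 115200.00 | 30720.00
gusset | 1368.00 | 42.00 | 57.33 | 57456.00 | 78432.00
Σ | 7188.00 |  |  | 231156.00 | 362652.00
x_c = 231156.00 / 7188.00 = 32.16 mm
y_c = 362652.00 / 7188.00 = 50.45 mm

x_c = 32.16 mm, y_c = 50.45 mm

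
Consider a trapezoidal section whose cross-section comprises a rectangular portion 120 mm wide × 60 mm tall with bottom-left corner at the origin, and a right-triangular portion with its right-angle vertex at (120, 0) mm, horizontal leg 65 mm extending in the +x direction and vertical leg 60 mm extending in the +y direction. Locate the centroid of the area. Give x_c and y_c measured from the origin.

x_c = 77.40 mm, y_c = 27.87 mm

rectangular portion: A = 120 × 60 = 7200.00, centroid at (60.00, 30.00).
triangular portion: A = ½·65·60 = 1950.00, centroid at (141.67, 20.00).
ΣA = 9150.00 mm²
ΣAx_c = (7200.00)(60.00) + (1950.00)(141.67) = 708250.00 mm³
ΣAy_c = (7200.00)(30.00) + (1950.00)(20.00) = 255000.00 mm³
x_c = 708250.00 / 9150.00 = 77.40 mm
y_c = 255000.00 / 9150.00 = 27.87 mm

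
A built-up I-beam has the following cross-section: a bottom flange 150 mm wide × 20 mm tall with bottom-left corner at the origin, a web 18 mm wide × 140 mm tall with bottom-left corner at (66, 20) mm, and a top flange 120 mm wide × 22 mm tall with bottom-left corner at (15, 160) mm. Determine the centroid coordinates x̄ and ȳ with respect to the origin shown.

x̄ = 75.00 mm, ȳ = 86.79 mm

Part | A | x̄ᵢ | ȳᵢ | A·x̄ᵢ | A·ȳᵢ
bottom flange | 3000.00 | 75.00 | 10.00 | 225000.00 | 30000.00
web | 2520.00 | 75.00 | 90.00 | 189000.00 | 226800.00
top flange | 2640.00 | 75.00 | 171.00 | 198000.00 | 451440.00
Σ | 8160.00 |  |  | 612000.00 | 708240.00
x̄ = 612000.00 / 8160.00 = 75.00 mm
ȳ = 708240.00 / 8160.00 = 86.79 mm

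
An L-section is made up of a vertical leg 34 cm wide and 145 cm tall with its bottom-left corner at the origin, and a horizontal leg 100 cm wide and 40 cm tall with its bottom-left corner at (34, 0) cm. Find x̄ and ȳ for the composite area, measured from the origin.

vertical leg: A = 34 × 145 = 4930.00, centroid at (17.00, 72.50).
horizontal leg: A = 100 × 40 = 4000.00, centroid at (84.00, 20.00).
ΣA = 8930.00 cm²
ΣAx̄ = (4930.00)(17.00) + (4000.00)(84.00) = 419810.00 cm³
ΣAȳ = (4930.00)(72.50) + (4000.00)(20.00) = 437425.00 cm³
x̄ = 419810.00 / 8930.00 = 47.01 cm
ȳ = 437425.00 / 8930.00 = 48.98 cm

x̄ = 47.01 cm, ȳ = 48.98 cm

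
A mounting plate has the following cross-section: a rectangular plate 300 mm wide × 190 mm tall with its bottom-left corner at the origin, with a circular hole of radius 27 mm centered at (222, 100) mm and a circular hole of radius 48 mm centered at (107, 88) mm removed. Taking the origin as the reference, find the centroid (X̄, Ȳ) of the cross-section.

plate: A = 300 × 190 = 57000.00, centroid at (150.00, 95.00).
hole 1: A = −π·27² = -2290.22, centroid at (222.00, 100.00).
hole 2: A = −π·48² = -7238.23, centroid at (107.00, 88.00).
ΣA = 47471.55 mm²
ΣAX̄ = (57000.00)(150.00) + (-2290.22)(222.00) + (-7238.23)(107.00) = 7267080.37 mm³
ΣAȲ = (57000.00)(95.00) + (-2290.22)(100.00) + (-7238.23)(88.00) = 4549013.70 mm³
X̄ = 7267080.37 / 47471.55 = 153.08 mm
Ȳ = 4549013.70 / 47471.55 = 95.83 mm

X̄ = 153.08 mm, Ȳ = 95.83 mm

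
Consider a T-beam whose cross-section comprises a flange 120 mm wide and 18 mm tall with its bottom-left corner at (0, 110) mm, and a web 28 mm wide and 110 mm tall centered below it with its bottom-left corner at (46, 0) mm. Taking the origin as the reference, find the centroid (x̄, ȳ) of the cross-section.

web: A = 28 × 110 = 3080.00, centroid at (60.00, 55.00).
flange: A = 120 × 18 = 2160.00, centroid at (60.00, 119.00).
ΣA = 5240.00 mm², ΣAx̄ = 314400.00 mm³, ΣAȳ = 426440.00 mm³.
x̄ = 314400.00/5240.00 = 60.00 mm; ȳ = 426440.00/5240.00 = 81.38 mm.

x̄ = 60.00 mm, ȳ = 81.38 mm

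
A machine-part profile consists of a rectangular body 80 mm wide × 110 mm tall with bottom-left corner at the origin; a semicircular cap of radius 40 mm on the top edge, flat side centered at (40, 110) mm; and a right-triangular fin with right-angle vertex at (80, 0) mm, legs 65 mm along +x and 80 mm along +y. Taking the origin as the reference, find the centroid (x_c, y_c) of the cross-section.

rectangular body: A = 80 × 110 = 8800.00, centroid at (40.00, 55.00).
semicircular top: A = ½π·40² = 2513.27, centroid at (40.00, 126.98).
triangular fin: A = ½·65·80 = 2600.00, centroid at (101.67, 26.67).
ΣA = 13913.27 mm²
ΣAx_c = (8800.00)(40.00) + (2513.27)(40.00) + (2600.00)(101.67) = 716864.30 mm³
ΣAy_c = (8800.00)(55.00) + (2513.27)(126.98) + (2600.00)(26.67) = 872460.15 mm³
x_c = 716864.30 / 13913.27 = 51.52 mm
y_c = 872460.15 / 13913.27 = 62.71 mm

x_c = 51.52 mm, y_c = 62.71 mm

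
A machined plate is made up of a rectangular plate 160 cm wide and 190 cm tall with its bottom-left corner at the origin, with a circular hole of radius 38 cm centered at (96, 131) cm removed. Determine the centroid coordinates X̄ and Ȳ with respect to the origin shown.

plate: A = 160 × 190 = 30400.00, centroid at (80.00, 95.00).
hole: A = −π·38² = -4536.46, centroid at (96.00, 131.00).
ΣA = 25863.54 cm²
ΣAX̄ = (30400.00)(80.00) + (-4536.46)(96.00) = 1996499.86 cm³
ΣAȲ = (30400.00)(95.00) + (-4536.46)(131.00) = 2293723.77 cm³
X̄ = 1996499.86 / 25863.54 = 77.19 cm
Ȳ = 2293723.77 / 25863.54 = 88.69 cm

X̄ = 77.19 cm, Ȳ = 88.69 cm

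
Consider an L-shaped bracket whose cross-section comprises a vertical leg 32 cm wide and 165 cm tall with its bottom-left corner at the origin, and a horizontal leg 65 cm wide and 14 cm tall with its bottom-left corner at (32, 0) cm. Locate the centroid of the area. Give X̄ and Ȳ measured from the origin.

X̄ = 23.13 cm, Ȳ = 71.40 cm

vertical leg: A = 32 × 165 = 5280.00, centroid at (16.00, 82.50).
horizontal leg: A = 65 × 14 = 910.00, centroid at (64.50, 7.00).
ΣA = 6190.00 cm²
ΣAX̄ = (5280.00)(16.00) + (910.00)(64.50) = 143175.00 cm³
ΣAȲ = (5280.00)(82.50) + (910.00)(7.00) = 441970.00 cm³
X̄ = 143175.00 / 6190.00 = 23.13 cm
Ȳ = 441970.00 / 6190.00 = 71.40 cm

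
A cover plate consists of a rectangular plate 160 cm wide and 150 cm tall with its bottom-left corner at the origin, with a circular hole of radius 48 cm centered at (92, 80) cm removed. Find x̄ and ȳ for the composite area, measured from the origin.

x̄ = 74.82 cm, ȳ = 72.84 cm

plate: A = 160 × 150 = 24000.00, centroid at (80.00, 75.00).
hole: A = −π·48² = -7238.23, centroid at (92.00, 80.00).
ΣA = 16761.77 cm², ΣAx̄ = 1254082.89 cm³, ΣAȳ = 1220941.64 cm³.
x̄ = 1254082.89/16761.77 = 74.82 cm; ȳ = 1220941.64/16761.77 = 72.84 cm.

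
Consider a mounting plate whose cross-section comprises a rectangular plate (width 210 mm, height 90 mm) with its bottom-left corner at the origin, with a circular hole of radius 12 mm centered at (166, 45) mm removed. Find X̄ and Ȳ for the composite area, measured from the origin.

plate: A = 210 × 90 = 18900.00, centroid at (105.00, 45.00).
hole: A = −π·12² = -452.39, centroid at (166.00, 45.00).
ΣA = 18447.61 mm², ΣAX̄ = 1909403.37 mm³, ΣAȲ = 830142.48 mm³.
X̄ = 1909403.37/18447.61 = 103.50 mm; Ȳ = 830142.48/18447.61 = 45.00 mm.

X̄ = 103.50 mm, Ȳ = 45.00 mm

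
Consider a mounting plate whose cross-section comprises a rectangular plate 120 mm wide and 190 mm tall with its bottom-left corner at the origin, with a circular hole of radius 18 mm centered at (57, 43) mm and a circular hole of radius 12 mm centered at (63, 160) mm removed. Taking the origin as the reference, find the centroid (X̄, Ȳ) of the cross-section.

X̄ = 60.08 mm, Ȳ = 96.10 mm

plate: A = 120 × 190 = 22800.00, centroid at (60.00, 95.00).
hole 1: A = −π·18² = -1017.88, centroid at (57.00, 43.00).
hole 2: A = −π·12² = -452.39, centroid at (63.00, 160.00).
ΣA = 21329.73 mm²
ΣAX̄ = (22800.00)(60.00) + (-1017.88)(57.00) + (-452.39)(63.00) = 1281480.54 mm³
ΣAȲ = (22800.00)(95.00) + (-1017.88)(43.00) + (-452.39)(160.00) = 2049849.04 mm³
X̄ = 1281480.54 / 21329.73 = 60.08 mm
Ȳ = 2049849.04 / 21329.73 = 96.10 mm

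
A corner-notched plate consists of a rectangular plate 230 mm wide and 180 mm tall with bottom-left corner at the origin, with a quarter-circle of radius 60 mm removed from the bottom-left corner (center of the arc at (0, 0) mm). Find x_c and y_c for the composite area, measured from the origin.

plate: A = 230 × 180 = 41400.00, centroid at (115.00, 90.00).
removed quarter-circle: A = −¼π·60² = -2827.43, centroid at (25.46, 25.46).
ΣA = 38572.57 mm², ΣAx_c = 4689000.00 mm³, ΣAy_c = 3654000.00 mm³.
x_c = 4689000.00/38572.57 = 121.56 mm; y_c = 3654000.00/38572.57 = 94.73 mm.

x_c = 121.56 mm, y_c = 94.73 mm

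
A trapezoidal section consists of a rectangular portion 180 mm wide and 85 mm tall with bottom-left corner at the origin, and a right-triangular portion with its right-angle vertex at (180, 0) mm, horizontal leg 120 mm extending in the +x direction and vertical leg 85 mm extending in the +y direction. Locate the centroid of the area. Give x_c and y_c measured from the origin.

rectangular portion: A = 180 × 85 = 15300.00, centroid at (90.00, 42.50).
triangular portion: A = ½·120·85 = 5100.00, centroid at (220.00, 28.33).
ΣA = 20400.00 mm², ΣAx_c = 2499000.00 mm³, ΣAy_c = 794750.00 mm³.
x_c = 2499000.00/20400.00 = 122.50 mm; y_c = 794750.00/20400.00 = 38.96 mm.

x_c = 122.50 mm, y_c = 38.96 mm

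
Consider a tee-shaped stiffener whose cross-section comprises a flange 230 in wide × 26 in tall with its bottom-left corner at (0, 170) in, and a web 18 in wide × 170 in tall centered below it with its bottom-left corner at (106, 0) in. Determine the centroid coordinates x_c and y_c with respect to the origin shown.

x_c = 115.00 in, y_c = 149.83 in

web: A = 18 × 170 = 3060.00, centroid at (115.00, 85.00).
flange: A = 230 × 26 = 5980.00, centroid at (115.00, 183.00).
ΣA = 9040.00 in²
ΣAx_c = (3060.00)(115.00) + (5980.00)(115.00) = 1039600.00 in³
ΣAy_c = (3060.00)(85.00) + (5980.00)(183.00) = 1354440.00 in³
x_c = 1039600.00 / 9040.00 = 115.00 in
y_c = 1354440.00 / 9040.00 = 149.83 in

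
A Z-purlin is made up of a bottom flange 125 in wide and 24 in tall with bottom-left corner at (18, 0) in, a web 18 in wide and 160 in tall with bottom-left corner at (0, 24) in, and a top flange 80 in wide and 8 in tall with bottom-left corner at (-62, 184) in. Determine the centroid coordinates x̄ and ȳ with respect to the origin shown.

bottom flange: A = 125 × 24 = 3000.00, centroid at (80.50, 12.00).
web: A = 18 × 160 = 2880.00, centroid at (9.00, 104.00).
top flange: A = 80 × 8 = 640.00, centroid at (-22.00, 188.00).
ΣA = 6520.00 in²
ΣAx̄ = (3000.00)(80.50) + (2880.00)(9.00) + (640.00)(-22.00) = 253340.00 in³
ΣAȳ = (3000.00)(12.00) + (2880.00)(104.00) + (640.00)(188.00) = 455840.00 in³
x̄ = 253340.00 / 6520.00 = 38.86 in
ȳ = 455840.00 / 6520.00 = 69.91 in

x̄ = 38.86 in, ȳ = 69.91 in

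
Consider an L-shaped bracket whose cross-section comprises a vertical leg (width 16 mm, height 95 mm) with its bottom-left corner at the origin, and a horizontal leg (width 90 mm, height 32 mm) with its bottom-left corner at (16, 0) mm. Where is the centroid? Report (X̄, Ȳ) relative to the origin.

Part | A | x̄ᵢ | ȳᵢ | A·x̄ᵢ | A·ȳᵢ
vertical leg | 1520.00 | 8.00 | 47.50 | 12160.00 | 72200.00
horizontal leg | 2880.00 | 61.00 | 16.00 | 175680.00 | 46080.00
Σ | 4400.00 |  |  | 187840.00 | 118280.00
X̄ = 187840.00 / 4400.00 = 42.69 mm
Ȳ = 118280.00 / 4400.00 = 26.88 mm

X̄ = 42.69 mm, Ȳ = 26.88 mm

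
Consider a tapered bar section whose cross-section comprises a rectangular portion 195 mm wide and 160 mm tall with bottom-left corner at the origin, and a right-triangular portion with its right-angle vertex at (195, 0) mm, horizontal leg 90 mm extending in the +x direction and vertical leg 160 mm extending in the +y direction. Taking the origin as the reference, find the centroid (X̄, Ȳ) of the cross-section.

X̄ = 121.41 mm, Ȳ = 75.00 mm

rectangular portion: A = 195 × 160 = 31200.00, centroid at (97.50, 80.00).
triangular portion: A = ½·90·160 = 7200.00, centroid at (225.00, 53.33).
ΣA = 38400.00 mm², ΣAX̄ = 4662000.00 mm³, ΣAȲ = 2880000.00 mm³.
X̄ = 4662000.00/38400.00 = 121.41 mm; Ȳ = 2880000.00/38400.00 = 75.00 mm.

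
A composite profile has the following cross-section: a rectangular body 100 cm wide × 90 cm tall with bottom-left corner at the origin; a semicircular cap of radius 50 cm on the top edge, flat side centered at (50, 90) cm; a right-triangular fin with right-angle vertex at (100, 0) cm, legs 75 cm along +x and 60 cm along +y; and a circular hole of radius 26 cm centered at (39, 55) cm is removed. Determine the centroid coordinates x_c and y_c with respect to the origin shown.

x_c = 64.72 cm, y_c = 58.99 cm

rectangular body: A = 100 × 90 = 9000.00, centroid at (50.00, 45.00).
semicircular top: A = ½π·50² = 3926.99, centroid at (50.00, 111.22).
triangular fin: A = ½·75·60 = 2250.00, centroid at (125.00, 20.00).
hole: A = −π·26² = -2123.72, centroid at (39.00, 55.00).
ΣA = 13053.27 cm², ΣAx_c = 844774.59 cm³, ΣAy_c = 769958.09 cm³.
x_c = 844774.59/13053.27 = 64.72 cm; y_c = 769958.09/13053.27 = 58.99 cm.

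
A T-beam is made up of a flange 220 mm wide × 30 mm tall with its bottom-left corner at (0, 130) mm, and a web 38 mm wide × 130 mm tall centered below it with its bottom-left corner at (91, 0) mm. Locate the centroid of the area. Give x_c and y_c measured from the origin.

web: A = 38 × 130 = 4940.00, centroid at (110.00, 65.00).
flange: A = 220 × 30 = 6600.00, centroid at (110.00, 145.00).
ΣA = 11540.00 mm², ΣAx_c = 1269400.00 mm³, ΣAy_c = 1278100.00 mm³.
x_c = 1269400.00/11540.00 = 110.00 mm; y_c = 1278100.00/11540.00 = 110.75 mm.

x_c = 110.00 mm, y_c = 110.75 mm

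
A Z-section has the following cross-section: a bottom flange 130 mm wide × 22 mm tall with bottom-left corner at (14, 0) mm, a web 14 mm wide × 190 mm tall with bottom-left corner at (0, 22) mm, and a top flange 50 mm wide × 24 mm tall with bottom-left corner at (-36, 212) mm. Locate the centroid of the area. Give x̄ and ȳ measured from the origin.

bottom flange: A = 130 × 22 = 2860.00, centroid at (79.00, 11.00).
web: A = 14 × 190 = 2660.00, centroid at (7.00, 117.00).
top flange: A = 50 × 24 = 1200.00, centroid at (-11.00, 224.00).
ΣA = 6720.00 mm², ΣAx̄ = 231360.00 mm³, ΣAȳ = 611480.00 mm³.
x̄ = 231360.00/6720.00 = 34.43 mm; ȳ = 611480.00/6720.00 = 90.99 mm.

x̄ = 34.43 mm, ȳ = 90.99 mm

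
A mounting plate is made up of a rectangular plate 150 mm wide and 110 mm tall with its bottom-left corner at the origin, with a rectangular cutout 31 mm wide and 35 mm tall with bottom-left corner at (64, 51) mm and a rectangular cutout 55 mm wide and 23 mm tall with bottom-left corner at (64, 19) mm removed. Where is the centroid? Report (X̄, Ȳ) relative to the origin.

X̄ = 73.18 mm, Ȳ = 56.16 mm

plate: A = 150 × 110 = 16500.00, centroid at (75.00, 55.00).
hole 1: A = −(31 × 35) = -1085.00, centroid at (79.50, 68.50).
hole 2: A = −(55 × 23) = -1265.00, centroid at (91.50, 30.50).
ΣA = 14150.00 mm², ΣAX̄ = 1035495.00 mm³, ΣAȲ = 794595.00 mm³.
X̄ = 1035495.00/14150.00 = 73.18 mm; Ȳ = 794595.00/14150.00 = 56.16 mm.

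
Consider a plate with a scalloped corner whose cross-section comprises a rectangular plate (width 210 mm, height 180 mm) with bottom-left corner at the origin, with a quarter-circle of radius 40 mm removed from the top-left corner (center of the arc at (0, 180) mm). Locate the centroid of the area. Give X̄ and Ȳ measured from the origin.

plate: A = 210 × 180 = 37800.00, centroid at (105.00, 90.00).
removed quarter-circle: A = −¼π·40² = -1256.64, centroid at (16.98, 163.02).
ΣA = 36543.36 mm², ΣAX̄ = 3947666.67 mm³, ΣAȲ = 3197138.66 mm³.
X̄ = 3947666.67/36543.36 = 108.03 mm; Ȳ = 3197138.66/36543.36 = 87.49 mm.

X̄ = 108.03 mm, Ȳ = 87.49 mm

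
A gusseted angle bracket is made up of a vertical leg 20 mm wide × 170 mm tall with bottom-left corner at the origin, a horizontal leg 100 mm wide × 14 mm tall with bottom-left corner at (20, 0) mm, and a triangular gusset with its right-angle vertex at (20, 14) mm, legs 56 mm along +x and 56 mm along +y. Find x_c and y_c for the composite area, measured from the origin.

vertical leg: A = 20 × 170 = 3400.00, centroid at (10.00, 85.00).
horizontal leg: A = 100 × 14 = 1400.00, centroid at (70.00, 7.00).
gusset: A = ½·56·56 = 1568.00, centroid at (38.67, 32.67).
ΣA = 6368.00 mm², ΣAx_c = 192629.33 mm³, ΣAy_c = 350021.33 mm³.
x_c = 192629.33/6368.00 = 30.25 mm; y_c = 350021.33/6368.00 = 54.97 mm.

x_c = 30.25 mm, y_c = 54.97 mm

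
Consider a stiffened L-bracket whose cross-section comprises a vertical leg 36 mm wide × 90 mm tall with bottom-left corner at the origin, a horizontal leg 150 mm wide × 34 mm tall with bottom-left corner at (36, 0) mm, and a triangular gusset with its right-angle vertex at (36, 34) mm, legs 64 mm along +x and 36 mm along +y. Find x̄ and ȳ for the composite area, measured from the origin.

x̄ = 72.74 mm, ȳ = 30.08 mm

vertical leg: A = 36 × 90 = 3240.00, centroid at (18.00, 45.00).
horizontal leg: A = 150 × 34 = 5100.00, centroid at (111.00, 17.00).
gusset: A = ½·64·36 = 1152.00, centroid at (57.33, 46.00).
ΣA = 9492.00 mm², ΣAx̄ = 690468.00 mm³, ΣAȳ = 285492.00 mm³.
x̄ = 690468.00/9492.00 = 72.74 mm; ȳ = 285492.00/9492.00 = 30.08 mm.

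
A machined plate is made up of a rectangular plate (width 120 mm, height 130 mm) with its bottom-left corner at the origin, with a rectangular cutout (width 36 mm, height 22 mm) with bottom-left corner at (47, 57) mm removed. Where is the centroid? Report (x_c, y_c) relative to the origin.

plate: A = 120 × 130 = 15600.00, centroid at (60.00, 65.00).
hole: A = −(36 × 22) = -792.00, centroid at (65.00, 68.00).
ΣA = 14808.00 mm²
ΣAx_c = (15600.00)(60.00) + (-792.00)(65.00) = 884520.00 mm³
ΣAy_c = (15600.00)(65.00) + (-792.00)(68.00) = 960144.00 mm³
x_c = 884520.00 / 14808.00 = 59.73 mm
y_c = 960144.00 / 14808.00 = 64.84 mm

x_c = 59.73 mm, y_c = 64.84 mm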